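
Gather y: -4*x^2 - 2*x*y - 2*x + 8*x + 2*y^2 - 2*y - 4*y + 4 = -4*x^2 + 6*x + 2*y^2 + y*(-2*x - 6) + 4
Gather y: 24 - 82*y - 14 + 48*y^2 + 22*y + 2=48*y^2 - 60*y + 12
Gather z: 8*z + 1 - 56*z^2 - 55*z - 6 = -56*z^2 - 47*z - 5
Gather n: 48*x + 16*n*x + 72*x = 16*n*x + 120*x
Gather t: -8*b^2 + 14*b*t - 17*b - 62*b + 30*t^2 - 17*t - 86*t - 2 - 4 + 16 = -8*b^2 - 79*b + 30*t^2 + t*(14*b - 103) + 10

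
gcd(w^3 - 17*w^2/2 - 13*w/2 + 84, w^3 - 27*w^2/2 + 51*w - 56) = w^2 - 23*w/2 + 28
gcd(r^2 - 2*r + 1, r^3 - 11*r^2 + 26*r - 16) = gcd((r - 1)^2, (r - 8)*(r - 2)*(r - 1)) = r - 1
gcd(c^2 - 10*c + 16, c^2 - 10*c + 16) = c^2 - 10*c + 16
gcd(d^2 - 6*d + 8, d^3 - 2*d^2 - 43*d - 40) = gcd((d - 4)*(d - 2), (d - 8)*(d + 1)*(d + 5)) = 1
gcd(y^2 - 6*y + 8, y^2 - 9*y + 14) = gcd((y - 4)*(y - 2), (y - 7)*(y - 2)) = y - 2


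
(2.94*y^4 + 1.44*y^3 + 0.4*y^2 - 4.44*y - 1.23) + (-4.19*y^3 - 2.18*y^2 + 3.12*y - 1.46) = 2.94*y^4 - 2.75*y^3 - 1.78*y^2 - 1.32*y - 2.69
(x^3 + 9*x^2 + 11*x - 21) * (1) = x^3 + 9*x^2 + 11*x - 21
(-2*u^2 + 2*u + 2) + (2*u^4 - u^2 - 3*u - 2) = 2*u^4 - 3*u^2 - u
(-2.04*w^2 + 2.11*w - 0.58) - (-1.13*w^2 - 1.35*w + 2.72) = -0.91*w^2 + 3.46*w - 3.3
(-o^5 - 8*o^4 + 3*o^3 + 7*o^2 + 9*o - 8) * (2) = -2*o^5 - 16*o^4 + 6*o^3 + 14*o^2 + 18*o - 16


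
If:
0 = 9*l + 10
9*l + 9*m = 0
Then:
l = -10/9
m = 10/9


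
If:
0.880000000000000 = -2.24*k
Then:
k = -0.39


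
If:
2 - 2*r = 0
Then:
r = 1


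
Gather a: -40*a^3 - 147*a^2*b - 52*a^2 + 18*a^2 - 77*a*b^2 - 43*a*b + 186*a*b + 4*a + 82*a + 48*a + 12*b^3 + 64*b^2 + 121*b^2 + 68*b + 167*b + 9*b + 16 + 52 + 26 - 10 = -40*a^3 + a^2*(-147*b - 34) + a*(-77*b^2 + 143*b + 134) + 12*b^3 + 185*b^2 + 244*b + 84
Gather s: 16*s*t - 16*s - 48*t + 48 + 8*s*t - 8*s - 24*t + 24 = s*(24*t - 24) - 72*t + 72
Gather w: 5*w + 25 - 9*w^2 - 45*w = -9*w^2 - 40*w + 25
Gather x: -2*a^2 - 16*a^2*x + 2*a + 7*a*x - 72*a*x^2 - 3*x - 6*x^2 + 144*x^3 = -2*a^2 + 2*a + 144*x^3 + x^2*(-72*a - 6) + x*(-16*a^2 + 7*a - 3)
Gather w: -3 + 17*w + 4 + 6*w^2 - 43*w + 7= 6*w^2 - 26*w + 8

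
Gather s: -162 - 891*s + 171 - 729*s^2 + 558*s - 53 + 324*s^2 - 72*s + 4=-405*s^2 - 405*s - 40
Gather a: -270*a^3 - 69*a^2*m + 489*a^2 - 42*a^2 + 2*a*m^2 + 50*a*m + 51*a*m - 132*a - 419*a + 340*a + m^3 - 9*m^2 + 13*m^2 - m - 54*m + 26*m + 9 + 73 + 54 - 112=-270*a^3 + a^2*(447 - 69*m) + a*(2*m^2 + 101*m - 211) + m^3 + 4*m^2 - 29*m + 24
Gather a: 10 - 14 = -4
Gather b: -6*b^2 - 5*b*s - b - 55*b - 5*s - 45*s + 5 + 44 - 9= -6*b^2 + b*(-5*s - 56) - 50*s + 40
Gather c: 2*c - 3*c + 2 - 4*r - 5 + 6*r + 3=-c + 2*r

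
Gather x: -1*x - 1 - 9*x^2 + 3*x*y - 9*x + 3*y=-9*x^2 + x*(3*y - 10) + 3*y - 1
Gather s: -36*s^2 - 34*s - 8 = -36*s^2 - 34*s - 8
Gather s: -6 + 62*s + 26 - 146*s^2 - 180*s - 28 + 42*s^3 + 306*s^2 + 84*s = 42*s^3 + 160*s^2 - 34*s - 8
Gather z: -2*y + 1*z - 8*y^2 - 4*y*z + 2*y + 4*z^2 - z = -8*y^2 - 4*y*z + 4*z^2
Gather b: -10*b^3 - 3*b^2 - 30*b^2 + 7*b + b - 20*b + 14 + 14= -10*b^3 - 33*b^2 - 12*b + 28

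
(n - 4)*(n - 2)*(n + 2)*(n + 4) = n^4 - 20*n^2 + 64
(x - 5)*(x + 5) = x^2 - 25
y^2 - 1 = (y - 1)*(y + 1)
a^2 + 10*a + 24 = (a + 4)*(a + 6)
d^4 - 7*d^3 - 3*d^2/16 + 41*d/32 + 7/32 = (d - 7)*(d - 1/2)*(d + 1/4)^2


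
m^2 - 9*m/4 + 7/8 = (m - 7/4)*(m - 1/2)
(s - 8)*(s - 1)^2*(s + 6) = s^4 - 4*s^3 - 43*s^2 + 94*s - 48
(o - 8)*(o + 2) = o^2 - 6*o - 16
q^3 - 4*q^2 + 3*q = q*(q - 3)*(q - 1)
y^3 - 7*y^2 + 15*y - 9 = (y - 3)^2*(y - 1)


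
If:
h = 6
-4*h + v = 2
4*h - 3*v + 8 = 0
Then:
No Solution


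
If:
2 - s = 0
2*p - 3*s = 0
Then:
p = 3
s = 2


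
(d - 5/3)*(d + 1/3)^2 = d^3 - d^2 - d - 5/27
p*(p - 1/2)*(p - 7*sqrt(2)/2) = p^3 - 7*sqrt(2)*p^2/2 - p^2/2 + 7*sqrt(2)*p/4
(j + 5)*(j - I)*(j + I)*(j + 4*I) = j^4 + 5*j^3 + 4*I*j^3 + j^2 + 20*I*j^2 + 5*j + 4*I*j + 20*I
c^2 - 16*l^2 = (c - 4*l)*(c + 4*l)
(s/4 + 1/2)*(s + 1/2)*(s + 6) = s^3/4 + 17*s^2/8 + 4*s + 3/2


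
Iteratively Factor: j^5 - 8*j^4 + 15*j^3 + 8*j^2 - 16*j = (j + 1)*(j^4 - 9*j^3 + 24*j^2 - 16*j) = (j - 4)*(j + 1)*(j^3 - 5*j^2 + 4*j) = (j - 4)^2*(j + 1)*(j^2 - j) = j*(j - 4)^2*(j + 1)*(j - 1)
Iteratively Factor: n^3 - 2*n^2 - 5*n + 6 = (n + 2)*(n^2 - 4*n + 3) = (n - 1)*(n + 2)*(n - 3)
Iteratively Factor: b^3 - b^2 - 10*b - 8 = (b - 4)*(b^2 + 3*b + 2) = (b - 4)*(b + 2)*(b + 1)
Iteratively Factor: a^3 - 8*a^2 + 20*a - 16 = (a - 4)*(a^2 - 4*a + 4) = (a - 4)*(a - 2)*(a - 2)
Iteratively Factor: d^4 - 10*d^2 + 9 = (d - 1)*(d^3 + d^2 - 9*d - 9) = (d - 1)*(d + 1)*(d^2 - 9) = (d - 3)*(d - 1)*(d + 1)*(d + 3)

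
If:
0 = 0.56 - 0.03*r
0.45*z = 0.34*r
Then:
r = 18.67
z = 14.10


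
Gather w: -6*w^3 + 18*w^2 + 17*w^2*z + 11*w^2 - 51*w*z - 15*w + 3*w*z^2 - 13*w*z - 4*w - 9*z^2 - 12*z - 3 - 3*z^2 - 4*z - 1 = -6*w^3 + w^2*(17*z + 29) + w*(3*z^2 - 64*z - 19) - 12*z^2 - 16*z - 4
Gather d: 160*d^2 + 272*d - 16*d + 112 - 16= 160*d^2 + 256*d + 96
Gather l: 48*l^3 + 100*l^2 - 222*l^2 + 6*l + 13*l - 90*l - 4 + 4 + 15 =48*l^3 - 122*l^2 - 71*l + 15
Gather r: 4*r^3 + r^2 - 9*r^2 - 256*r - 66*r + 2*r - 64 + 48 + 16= 4*r^3 - 8*r^2 - 320*r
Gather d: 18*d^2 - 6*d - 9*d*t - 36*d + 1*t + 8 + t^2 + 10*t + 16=18*d^2 + d*(-9*t - 42) + t^2 + 11*t + 24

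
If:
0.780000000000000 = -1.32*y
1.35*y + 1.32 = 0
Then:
No Solution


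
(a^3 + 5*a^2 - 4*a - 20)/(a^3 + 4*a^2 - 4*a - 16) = (a + 5)/(a + 4)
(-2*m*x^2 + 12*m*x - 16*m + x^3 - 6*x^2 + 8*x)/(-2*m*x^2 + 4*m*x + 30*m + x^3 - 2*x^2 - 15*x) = (x^2 - 6*x + 8)/(x^2 - 2*x - 15)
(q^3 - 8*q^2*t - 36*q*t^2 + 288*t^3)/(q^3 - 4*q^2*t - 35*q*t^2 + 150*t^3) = (q^2 - 14*q*t + 48*t^2)/(q^2 - 10*q*t + 25*t^2)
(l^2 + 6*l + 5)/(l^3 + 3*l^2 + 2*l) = (l + 5)/(l*(l + 2))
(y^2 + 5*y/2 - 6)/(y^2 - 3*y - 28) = (y - 3/2)/(y - 7)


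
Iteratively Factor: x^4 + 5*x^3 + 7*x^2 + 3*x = (x + 1)*(x^3 + 4*x^2 + 3*x) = (x + 1)^2*(x^2 + 3*x) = (x + 1)^2*(x + 3)*(x)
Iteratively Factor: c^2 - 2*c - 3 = (c + 1)*(c - 3)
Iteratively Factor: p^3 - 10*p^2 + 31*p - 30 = (p - 3)*(p^2 - 7*p + 10) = (p - 5)*(p - 3)*(p - 2)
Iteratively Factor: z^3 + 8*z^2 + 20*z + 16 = (z + 2)*(z^2 + 6*z + 8) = (z + 2)*(z + 4)*(z + 2)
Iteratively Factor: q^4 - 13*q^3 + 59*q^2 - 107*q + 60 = (q - 4)*(q^3 - 9*q^2 + 23*q - 15) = (q - 4)*(q - 3)*(q^2 - 6*q + 5) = (q - 4)*(q - 3)*(q - 1)*(q - 5)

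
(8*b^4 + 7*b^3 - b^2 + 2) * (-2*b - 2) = -16*b^5 - 30*b^4 - 12*b^3 + 2*b^2 - 4*b - 4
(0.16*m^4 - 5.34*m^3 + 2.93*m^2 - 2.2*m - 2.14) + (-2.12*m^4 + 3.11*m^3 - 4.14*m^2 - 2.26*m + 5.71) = -1.96*m^4 - 2.23*m^3 - 1.21*m^2 - 4.46*m + 3.57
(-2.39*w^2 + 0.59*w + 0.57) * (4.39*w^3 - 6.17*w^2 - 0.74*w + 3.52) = -10.4921*w^5 + 17.3364*w^4 + 0.6306*w^3 - 12.3663*w^2 + 1.655*w + 2.0064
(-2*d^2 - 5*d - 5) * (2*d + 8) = -4*d^3 - 26*d^2 - 50*d - 40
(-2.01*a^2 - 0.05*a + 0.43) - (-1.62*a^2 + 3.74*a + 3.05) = -0.39*a^2 - 3.79*a - 2.62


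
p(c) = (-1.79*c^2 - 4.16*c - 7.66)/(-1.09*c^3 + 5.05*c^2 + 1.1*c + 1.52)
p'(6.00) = -2.06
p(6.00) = 2.13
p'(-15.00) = -0.00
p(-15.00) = -0.07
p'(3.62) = -1.46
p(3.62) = -2.31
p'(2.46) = -0.19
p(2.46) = -1.55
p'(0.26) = 4.47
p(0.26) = -4.16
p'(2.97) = -0.53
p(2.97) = -1.72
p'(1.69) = 0.30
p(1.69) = -1.58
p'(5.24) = -21.63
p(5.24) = 7.22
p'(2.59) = -0.26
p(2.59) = -1.58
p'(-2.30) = -0.09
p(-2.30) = -0.19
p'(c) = (-3.58*c - 4.16)/(-1.09*c^3 + 5.05*c^2 + 1.1*c + 1.52) + (-1.79*c^2 - 4.16*c - 7.66)*(3.27*c^2 - 10.1*c - 1.1)/(-1.09*c^3 + 5.05*c^2 + 1.1*c + 1.52)^2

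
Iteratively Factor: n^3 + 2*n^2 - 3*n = (n + 3)*(n^2 - n) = n*(n + 3)*(n - 1)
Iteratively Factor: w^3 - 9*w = (w)*(w^2 - 9) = w*(w + 3)*(w - 3)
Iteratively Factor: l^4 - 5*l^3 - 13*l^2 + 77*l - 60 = (l + 4)*(l^3 - 9*l^2 + 23*l - 15) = (l - 5)*(l + 4)*(l^2 - 4*l + 3) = (l - 5)*(l - 1)*(l + 4)*(l - 3)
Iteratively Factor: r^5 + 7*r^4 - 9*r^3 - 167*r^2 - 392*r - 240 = (r + 4)*(r^4 + 3*r^3 - 21*r^2 - 83*r - 60) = (r - 5)*(r + 4)*(r^3 + 8*r^2 + 19*r + 12) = (r - 5)*(r + 1)*(r + 4)*(r^2 + 7*r + 12) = (r - 5)*(r + 1)*(r + 3)*(r + 4)*(r + 4)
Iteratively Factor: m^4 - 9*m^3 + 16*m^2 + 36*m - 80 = (m - 2)*(m^3 - 7*m^2 + 2*m + 40) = (m - 4)*(m - 2)*(m^2 - 3*m - 10) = (m - 4)*(m - 2)*(m + 2)*(m - 5)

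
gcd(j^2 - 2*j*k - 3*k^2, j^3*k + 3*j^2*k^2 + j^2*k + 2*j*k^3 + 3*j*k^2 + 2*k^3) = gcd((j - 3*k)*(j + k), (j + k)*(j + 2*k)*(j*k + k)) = j + k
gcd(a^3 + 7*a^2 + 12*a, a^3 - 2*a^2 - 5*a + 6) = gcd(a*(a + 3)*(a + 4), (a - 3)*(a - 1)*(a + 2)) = 1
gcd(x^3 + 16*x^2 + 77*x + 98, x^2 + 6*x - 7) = x + 7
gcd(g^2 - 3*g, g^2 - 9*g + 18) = g - 3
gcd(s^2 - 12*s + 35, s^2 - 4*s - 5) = s - 5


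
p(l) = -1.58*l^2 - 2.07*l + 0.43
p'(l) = -3.16*l - 2.07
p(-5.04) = -29.27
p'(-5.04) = 13.86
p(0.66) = -1.62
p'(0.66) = -4.16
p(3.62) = -27.77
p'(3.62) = -13.51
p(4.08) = -34.32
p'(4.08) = -14.96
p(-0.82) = 1.07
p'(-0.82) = 0.52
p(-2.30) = -3.17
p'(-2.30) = 5.20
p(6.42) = -77.98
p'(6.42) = -22.36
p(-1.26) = 0.53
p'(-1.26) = 1.91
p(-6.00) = -44.03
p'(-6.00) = 16.89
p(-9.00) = -108.92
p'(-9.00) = 26.37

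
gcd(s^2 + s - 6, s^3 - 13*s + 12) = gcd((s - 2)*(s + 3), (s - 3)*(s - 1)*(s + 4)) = 1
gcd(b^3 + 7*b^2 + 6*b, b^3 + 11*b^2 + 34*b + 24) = b^2 + 7*b + 6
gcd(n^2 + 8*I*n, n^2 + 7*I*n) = n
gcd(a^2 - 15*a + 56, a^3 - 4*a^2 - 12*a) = 1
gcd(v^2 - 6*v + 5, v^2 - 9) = 1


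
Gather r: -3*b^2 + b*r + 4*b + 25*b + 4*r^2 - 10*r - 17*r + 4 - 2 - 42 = -3*b^2 + 29*b + 4*r^2 + r*(b - 27) - 40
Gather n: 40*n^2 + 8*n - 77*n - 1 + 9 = 40*n^2 - 69*n + 8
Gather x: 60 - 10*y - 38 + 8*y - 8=14 - 2*y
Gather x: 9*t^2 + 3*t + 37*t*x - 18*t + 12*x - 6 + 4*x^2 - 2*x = 9*t^2 - 15*t + 4*x^2 + x*(37*t + 10) - 6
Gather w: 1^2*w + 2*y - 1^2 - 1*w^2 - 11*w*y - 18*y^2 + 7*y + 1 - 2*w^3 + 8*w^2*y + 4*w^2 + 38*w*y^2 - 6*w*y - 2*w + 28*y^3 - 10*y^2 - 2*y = -2*w^3 + w^2*(8*y + 3) + w*(38*y^2 - 17*y - 1) + 28*y^3 - 28*y^2 + 7*y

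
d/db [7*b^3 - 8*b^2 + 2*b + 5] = 21*b^2 - 16*b + 2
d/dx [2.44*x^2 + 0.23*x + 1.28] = 4.88*x + 0.23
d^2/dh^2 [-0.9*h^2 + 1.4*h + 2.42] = -1.80000000000000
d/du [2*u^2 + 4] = 4*u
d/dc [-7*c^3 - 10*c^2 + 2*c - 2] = -21*c^2 - 20*c + 2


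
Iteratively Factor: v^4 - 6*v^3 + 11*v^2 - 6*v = (v)*(v^3 - 6*v^2 + 11*v - 6) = v*(v - 1)*(v^2 - 5*v + 6) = v*(v - 3)*(v - 1)*(v - 2)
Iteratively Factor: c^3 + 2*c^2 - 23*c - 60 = (c + 4)*(c^2 - 2*c - 15) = (c - 5)*(c + 4)*(c + 3)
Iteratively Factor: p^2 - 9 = (p - 3)*(p + 3)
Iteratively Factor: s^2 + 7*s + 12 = (s + 3)*(s + 4)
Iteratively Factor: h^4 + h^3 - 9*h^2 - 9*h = (h - 3)*(h^3 + 4*h^2 + 3*h) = (h - 3)*(h + 3)*(h^2 + h) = h*(h - 3)*(h + 3)*(h + 1)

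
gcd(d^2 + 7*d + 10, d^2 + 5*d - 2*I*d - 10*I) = d + 5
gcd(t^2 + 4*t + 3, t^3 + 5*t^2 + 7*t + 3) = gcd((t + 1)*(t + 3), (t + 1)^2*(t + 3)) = t^2 + 4*t + 3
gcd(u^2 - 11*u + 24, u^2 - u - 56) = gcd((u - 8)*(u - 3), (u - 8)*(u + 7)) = u - 8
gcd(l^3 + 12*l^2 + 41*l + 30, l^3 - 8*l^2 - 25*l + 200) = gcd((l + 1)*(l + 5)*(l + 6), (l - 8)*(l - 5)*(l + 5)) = l + 5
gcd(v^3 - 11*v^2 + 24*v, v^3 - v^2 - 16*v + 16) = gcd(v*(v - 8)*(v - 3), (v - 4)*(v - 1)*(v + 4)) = 1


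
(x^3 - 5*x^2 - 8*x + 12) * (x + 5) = x^4 - 33*x^2 - 28*x + 60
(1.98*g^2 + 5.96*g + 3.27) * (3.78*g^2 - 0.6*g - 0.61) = 7.4844*g^4 + 21.3408*g^3 + 7.5768*g^2 - 5.5976*g - 1.9947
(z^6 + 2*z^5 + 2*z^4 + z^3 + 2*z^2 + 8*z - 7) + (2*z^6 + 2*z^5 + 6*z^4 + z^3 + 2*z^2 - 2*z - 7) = 3*z^6 + 4*z^5 + 8*z^4 + 2*z^3 + 4*z^2 + 6*z - 14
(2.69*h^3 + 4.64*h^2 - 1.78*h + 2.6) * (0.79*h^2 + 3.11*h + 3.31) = 2.1251*h^5 + 12.0315*h^4 + 21.9281*h^3 + 11.8766*h^2 + 2.1942*h + 8.606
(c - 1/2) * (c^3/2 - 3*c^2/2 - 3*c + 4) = c^4/2 - 7*c^3/4 - 9*c^2/4 + 11*c/2 - 2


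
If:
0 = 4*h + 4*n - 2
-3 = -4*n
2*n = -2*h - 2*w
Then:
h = -1/4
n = 3/4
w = -1/2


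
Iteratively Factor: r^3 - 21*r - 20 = (r - 5)*(r^2 + 5*r + 4) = (r - 5)*(r + 4)*(r + 1)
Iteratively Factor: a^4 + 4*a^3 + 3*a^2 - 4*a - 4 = (a + 2)*(a^3 + 2*a^2 - a - 2) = (a - 1)*(a + 2)*(a^2 + 3*a + 2) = (a - 1)*(a + 1)*(a + 2)*(a + 2)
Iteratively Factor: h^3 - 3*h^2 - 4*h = (h)*(h^2 - 3*h - 4) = h*(h - 4)*(h + 1)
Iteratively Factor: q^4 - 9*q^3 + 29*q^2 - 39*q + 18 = (q - 2)*(q^3 - 7*q^2 + 15*q - 9) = (q - 2)*(q - 1)*(q^2 - 6*q + 9) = (q - 3)*(q - 2)*(q - 1)*(q - 3)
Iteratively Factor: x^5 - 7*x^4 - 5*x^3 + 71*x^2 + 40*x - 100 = (x + 2)*(x^4 - 9*x^3 + 13*x^2 + 45*x - 50) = (x - 1)*(x + 2)*(x^3 - 8*x^2 + 5*x + 50) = (x - 1)*(x + 2)^2*(x^2 - 10*x + 25) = (x - 5)*(x - 1)*(x + 2)^2*(x - 5)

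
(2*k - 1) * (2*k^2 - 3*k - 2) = 4*k^3 - 8*k^2 - k + 2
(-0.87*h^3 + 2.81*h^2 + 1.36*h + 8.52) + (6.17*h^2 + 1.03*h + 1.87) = -0.87*h^3 + 8.98*h^2 + 2.39*h + 10.39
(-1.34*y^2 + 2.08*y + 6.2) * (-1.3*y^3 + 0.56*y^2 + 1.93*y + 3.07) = 1.742*y^5 - 3.4544*y^4 - 9.4814*y^3 + 3.3726*y^2 + 18.3516*y + 19.034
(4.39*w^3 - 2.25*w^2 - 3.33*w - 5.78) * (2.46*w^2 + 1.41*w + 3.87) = 10.7994*w^5 + 0.654899999999999*w^4 + 5.625*w^3 - 27.6216*w^2 - 21.0369*w - 22.3686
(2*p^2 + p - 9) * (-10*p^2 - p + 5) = -20*p^4 - 12*p^3 + 99*p^2 + 14*p - 45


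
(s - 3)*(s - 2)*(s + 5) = s^3 - 19*s + 30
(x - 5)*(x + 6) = x^2 + x - 30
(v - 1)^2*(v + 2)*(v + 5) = v^4 + 5*v^3 - 3*v^2 - 13*v + 10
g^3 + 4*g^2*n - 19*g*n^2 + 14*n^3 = (g - 2*n)*(g - n)*(g + 7*n)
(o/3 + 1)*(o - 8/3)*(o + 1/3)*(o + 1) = o^4/3 + 5*o^3/9 - 65*o^2/27 - 95*o/27 - 8/9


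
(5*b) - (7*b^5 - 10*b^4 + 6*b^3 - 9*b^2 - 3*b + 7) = -7*b^5 + 10*b^4 - 6*b^3 + 9*b^2 + 8*b - 7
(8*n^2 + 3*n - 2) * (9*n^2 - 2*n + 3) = 72*n^4 + 11*n^3 + 13*n - 6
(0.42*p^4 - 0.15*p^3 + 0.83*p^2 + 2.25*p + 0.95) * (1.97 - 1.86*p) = -0.7812*p^5 + 1.1064*p^4 - 1.8393*p^3 - 2.5499*p^2 + 2.6655*p + 1.8715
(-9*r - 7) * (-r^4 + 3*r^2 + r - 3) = 9*r^5 + 7*r^4 - 27*r^3 - 30*r^2 + 20*r + 21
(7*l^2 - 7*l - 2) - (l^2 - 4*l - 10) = 6*l^2 - 3*l + 8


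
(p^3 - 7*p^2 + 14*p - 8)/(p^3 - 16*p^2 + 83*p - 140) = (p^2 - 3*p + 2)/(p^2 - 12*p + 35)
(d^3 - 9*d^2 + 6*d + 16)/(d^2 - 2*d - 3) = (d^2 - 10*d + 16)/(d - 3)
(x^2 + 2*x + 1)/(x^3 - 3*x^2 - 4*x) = (x + 1)/(x*(x - 4))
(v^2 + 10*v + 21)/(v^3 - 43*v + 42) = (v + 3)/(v^2 - 7*v + 6)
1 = 1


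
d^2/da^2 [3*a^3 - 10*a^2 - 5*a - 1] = 18*a - 20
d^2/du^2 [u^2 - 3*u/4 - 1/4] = 2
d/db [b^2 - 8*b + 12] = 2*b - 8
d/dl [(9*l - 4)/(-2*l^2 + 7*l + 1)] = (18*l^2 - 16*l + 37)/(4*l^4 - 28*l^3 + 45*l^2 + 14*l + 1)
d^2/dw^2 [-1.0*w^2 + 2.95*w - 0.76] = -2.00000000000000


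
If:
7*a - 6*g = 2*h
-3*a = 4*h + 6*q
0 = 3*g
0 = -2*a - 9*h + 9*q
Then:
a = 0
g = 0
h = 0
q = 0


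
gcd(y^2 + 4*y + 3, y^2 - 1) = y + 1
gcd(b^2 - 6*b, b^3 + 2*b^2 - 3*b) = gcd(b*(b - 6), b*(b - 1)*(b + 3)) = b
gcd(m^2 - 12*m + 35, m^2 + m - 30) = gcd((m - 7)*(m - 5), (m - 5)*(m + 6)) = m - 5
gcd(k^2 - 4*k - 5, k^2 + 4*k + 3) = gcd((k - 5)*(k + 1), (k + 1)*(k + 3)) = k + 1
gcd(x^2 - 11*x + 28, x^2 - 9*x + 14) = x - 7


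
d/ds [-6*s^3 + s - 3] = 1 - 18*s^2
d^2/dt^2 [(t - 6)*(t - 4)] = 2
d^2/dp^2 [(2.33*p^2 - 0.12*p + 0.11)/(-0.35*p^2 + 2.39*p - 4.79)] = (-4.44089209850063e-16*p^4 - 3.86869*p^3 + 23.35662*p^2 - 0.654990000000008*p - 105.059794)/(0.042875*p^6 - 0.878325*p^5 + 7.75803*p^4 - 37.692929*p^3 + 106.174182*p^2 - 164.509197*p + 109.902239)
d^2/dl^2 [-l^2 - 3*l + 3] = -2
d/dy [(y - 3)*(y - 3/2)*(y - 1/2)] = 3*y^2 - 10*y + 27/4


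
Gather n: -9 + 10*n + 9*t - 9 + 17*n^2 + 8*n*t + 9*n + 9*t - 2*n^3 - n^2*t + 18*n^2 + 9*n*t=-2*n^3 + n^2*(35 - t) + n*(17*t + 19) + 18*t - 18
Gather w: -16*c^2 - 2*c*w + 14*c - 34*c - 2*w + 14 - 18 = -16*c^2 - 20*c + w*(-2*c - 2) - 4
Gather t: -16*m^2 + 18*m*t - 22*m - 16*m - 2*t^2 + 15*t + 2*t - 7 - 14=-16*m^2 - 38*m - 2*t^2 + t*(18*m + 17) - 21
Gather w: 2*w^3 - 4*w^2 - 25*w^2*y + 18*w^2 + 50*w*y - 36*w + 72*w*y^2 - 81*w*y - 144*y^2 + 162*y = 2*w^3 + w^2*(14 - 25*y) + w*(72*y^2 - 31*y - 36) - 144*y^2 + 162*y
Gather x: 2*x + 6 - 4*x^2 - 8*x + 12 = -4*x^2 - 6*x + 18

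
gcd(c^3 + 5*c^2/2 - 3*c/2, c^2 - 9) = c + 3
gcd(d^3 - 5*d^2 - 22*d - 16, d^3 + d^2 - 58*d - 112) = d^2 - 6*d - 16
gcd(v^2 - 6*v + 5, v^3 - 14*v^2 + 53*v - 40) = v^2 - 6*v + 5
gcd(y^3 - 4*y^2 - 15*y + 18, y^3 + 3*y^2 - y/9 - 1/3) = y + 3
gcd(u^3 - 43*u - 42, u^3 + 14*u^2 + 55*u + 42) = u^2 + 7*u + 6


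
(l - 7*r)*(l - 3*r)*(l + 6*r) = l^3 - 4*l^2*r - 39*l*r^2 + 126*r^3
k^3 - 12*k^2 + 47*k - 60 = (k - 5)*(k - 4)*(k - 3)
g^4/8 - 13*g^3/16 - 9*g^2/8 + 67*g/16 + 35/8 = (g/4 + 1/4)*(g/2 + 1)*(g - 7)*(g - 5/2)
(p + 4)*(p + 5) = p^2 + 9*p + 20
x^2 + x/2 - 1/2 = (x - 1/2)*(x + 1)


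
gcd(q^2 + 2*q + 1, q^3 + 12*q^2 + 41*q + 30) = q + 1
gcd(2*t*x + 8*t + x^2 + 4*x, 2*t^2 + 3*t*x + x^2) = 2*t + x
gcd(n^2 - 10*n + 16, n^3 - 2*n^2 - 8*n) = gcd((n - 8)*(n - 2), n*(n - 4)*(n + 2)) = 1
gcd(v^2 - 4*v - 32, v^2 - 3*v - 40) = v - 8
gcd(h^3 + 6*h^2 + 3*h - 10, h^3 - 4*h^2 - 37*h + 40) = h^2 + 4*h - 5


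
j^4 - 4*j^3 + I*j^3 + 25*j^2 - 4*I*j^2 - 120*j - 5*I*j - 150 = (j - 5)*(j + 1)*(j - 5*I)*(j + 6*I)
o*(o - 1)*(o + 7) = o^3 + 6*o^2 - 7*o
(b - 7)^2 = b^2 - 14*b + 49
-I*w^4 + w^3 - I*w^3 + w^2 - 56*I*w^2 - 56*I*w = w*(w - 7*I)*(w + 8*I)*(-I*w - I)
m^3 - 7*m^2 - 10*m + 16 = (m - 8)*(m - 1)*(m + 2)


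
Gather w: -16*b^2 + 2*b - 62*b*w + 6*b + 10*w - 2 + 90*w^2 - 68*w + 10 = -16*b^2 + 8*b + 90*w^2 + w*(-62*b - 58) + 8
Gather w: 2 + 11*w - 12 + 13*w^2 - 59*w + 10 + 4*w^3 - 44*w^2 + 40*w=4*w^3 - 31*w^2 - 8*w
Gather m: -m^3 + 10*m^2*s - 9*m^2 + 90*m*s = -m^3 + m^2*(10*s - 9) + 90*m*s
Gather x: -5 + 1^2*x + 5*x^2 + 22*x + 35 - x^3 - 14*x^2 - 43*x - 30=-x^3 - 9*x^2 - 20*x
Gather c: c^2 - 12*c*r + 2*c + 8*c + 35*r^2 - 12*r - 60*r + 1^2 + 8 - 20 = c^2 + c*(10 - 12*r) + 35*r^2 - 72*r - 11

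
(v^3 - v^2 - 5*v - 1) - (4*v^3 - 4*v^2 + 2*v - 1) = -3*v^3 + 3*v^2 - 7*v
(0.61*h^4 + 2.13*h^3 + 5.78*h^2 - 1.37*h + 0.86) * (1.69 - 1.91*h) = -1.1651*h^5 - 3.0374*h^4 - 7.4401*h^3 + 12.3849*h^2 - 3.9579*h + 1.4534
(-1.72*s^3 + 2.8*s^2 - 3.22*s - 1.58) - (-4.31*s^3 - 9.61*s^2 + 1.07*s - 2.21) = 2.59*s^3 + 12.41*s^2 - 4.29*s + 0.63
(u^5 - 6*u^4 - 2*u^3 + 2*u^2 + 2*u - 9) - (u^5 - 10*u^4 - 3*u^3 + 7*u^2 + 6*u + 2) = 4*u^4 + u^3 - 5*u^2 - 4*u - 11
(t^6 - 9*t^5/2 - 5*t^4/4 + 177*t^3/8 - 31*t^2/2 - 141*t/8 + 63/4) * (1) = t^6 - 9*t^5/2 - 5*t^4/4 + 177*t^3/8 - 31*t^2/2 - 141*t/8 + 63/4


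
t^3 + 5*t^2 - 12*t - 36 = (t - 3)*(t + 2)*(t + 6)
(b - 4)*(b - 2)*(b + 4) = b^3 - 2*b^2 - 16*b + 32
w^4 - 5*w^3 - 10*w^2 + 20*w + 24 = (w - 6)*(w - 2)*(w + 1)*(w + 2)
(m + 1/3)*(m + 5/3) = m^2 + 2*m + 5/9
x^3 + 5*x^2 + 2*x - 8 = (x - 1)*(x + 2)*(x + 4)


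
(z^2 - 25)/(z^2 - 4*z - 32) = (25 - z^2)/(-z^2 + 4*z + 32)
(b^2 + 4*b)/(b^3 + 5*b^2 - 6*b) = (b + 4)/(b^2 + 5*b - 6)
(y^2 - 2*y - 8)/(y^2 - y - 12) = (y + 2)/(y + 3)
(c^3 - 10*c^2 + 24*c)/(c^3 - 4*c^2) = (c - 6)/c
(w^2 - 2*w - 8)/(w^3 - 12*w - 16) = 1/(w + 2)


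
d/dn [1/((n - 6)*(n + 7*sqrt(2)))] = ((6 - n)*(n + 7*sqrt(2)) - (n - 6)^2)/((n - 6)^3*(n + 7*sqrt(2))^2)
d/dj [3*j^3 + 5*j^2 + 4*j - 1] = 9*j^2 + 10*j + 4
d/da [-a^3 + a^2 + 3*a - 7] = -3*a^2 + 2*a + 3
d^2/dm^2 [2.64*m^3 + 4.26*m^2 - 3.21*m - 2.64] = 15.84*m + 8.52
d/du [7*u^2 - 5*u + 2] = 14*u - 5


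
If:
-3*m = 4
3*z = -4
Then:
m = -4/3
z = -4/3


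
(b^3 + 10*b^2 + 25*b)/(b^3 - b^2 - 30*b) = (b + 5)/(b - 6)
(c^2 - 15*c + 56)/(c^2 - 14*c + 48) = (c - 7)/(c - 6)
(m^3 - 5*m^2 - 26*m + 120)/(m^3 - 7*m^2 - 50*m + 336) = (m^2 + m - 20)/(m^2 - m - 56)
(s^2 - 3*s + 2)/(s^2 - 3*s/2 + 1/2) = 2*(s - 2)/(2*s - 1)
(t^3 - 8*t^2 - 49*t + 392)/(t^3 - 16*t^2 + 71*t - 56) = (t + 7)/(t - 1)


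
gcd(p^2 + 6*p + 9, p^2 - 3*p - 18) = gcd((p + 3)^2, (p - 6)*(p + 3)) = p + 3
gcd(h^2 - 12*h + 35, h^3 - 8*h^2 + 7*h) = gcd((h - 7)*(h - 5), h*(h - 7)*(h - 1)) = h - 7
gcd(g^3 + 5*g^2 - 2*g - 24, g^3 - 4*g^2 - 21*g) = g + 3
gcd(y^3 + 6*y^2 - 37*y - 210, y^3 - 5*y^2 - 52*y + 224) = y + 7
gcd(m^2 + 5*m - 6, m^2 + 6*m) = m + 6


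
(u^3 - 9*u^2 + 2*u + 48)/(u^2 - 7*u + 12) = (u^2 - 6*u - 16)/(u - 4)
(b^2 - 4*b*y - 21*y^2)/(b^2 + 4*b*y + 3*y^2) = (b - 7*y)/(b + y)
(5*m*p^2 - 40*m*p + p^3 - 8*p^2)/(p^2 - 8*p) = 5*m + p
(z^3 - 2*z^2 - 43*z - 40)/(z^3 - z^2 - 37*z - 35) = (z - 8)/(z - 7)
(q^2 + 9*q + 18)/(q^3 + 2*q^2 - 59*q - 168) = (q + 6)/(q^2 - q - 56)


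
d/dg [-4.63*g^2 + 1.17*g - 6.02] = 1.17 - 9.26*g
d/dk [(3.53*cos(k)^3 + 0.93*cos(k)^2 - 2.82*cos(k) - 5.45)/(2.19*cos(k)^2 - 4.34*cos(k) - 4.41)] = (-7.7307*cos(k)^4 + 30.6404*cos(k)^3 + 44.5623*cos(k)^2 - 15.6684*cos(k) + 11.2168)*sin(k)/(4.7961*cos(k)^4 - 19.0092*cos(k)^3 - 0.4802*cos(k)^2 + 38.2788*cos(k) + 19.4481)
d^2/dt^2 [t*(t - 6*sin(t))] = 6*t*sin(t) - 12*cos(t) + 2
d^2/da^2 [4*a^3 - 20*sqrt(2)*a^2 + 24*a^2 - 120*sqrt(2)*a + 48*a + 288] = 24*a - 40*sqrt(2) + 48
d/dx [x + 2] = 1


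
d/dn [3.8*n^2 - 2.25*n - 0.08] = 7.6*n - 2.25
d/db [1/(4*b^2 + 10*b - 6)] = (-4*b - 5)/(2*(2*b^2 + 5*b - 3)^2)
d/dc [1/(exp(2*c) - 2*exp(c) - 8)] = 2*(1 - exp(c))*exp(c)/(-exp(2*c) + 2*exp(c) + 8)^2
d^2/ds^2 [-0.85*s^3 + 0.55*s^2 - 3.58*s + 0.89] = 1.1 - 5.1*s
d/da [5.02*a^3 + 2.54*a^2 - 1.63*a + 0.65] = 15.06*a^2 + 5.08*a - 1.63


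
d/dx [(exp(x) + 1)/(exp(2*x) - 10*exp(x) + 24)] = (-2*(exp(x) - 5)*(exp(x) + 1) + exp(2*x) - 10*exp(x) + 24)*exp(x)/(exp(2*x) - 10*exp(x) + 24)^2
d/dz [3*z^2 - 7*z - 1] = 6*z - 7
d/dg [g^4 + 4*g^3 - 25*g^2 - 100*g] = 4*g^3 + 12*g^2 - 50*g - 100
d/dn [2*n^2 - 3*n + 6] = 4*n - 3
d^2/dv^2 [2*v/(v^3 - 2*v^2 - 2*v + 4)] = 4*(v*(-3*v^2 + 4*v + 2)^2 + (-3*v^2 - v*(3*v - 2) + 4*v + 2)*(v^3 - 2*v^2 - 2*v + 4))/(v^3 - 2*v^2 - 2*v + 4)^3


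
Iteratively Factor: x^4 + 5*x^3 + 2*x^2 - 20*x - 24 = (x + 3)*(x^3 + 2*x^2 - 4*x - 8) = (x + 2)*(x + 3)*(x^2 - 4) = (x + 2)^2*(x + 3)*(x - 2)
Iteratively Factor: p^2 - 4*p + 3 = (p - 1)*(p - 3)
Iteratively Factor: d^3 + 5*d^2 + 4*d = (d)*(d^2 + 5*d + 4) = d*(d + 1)*(d + 4)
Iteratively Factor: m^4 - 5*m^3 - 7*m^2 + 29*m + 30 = (m - 5)*(m^3 - 7*m - 6) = (m - 5)*(m + 2)*(m^2 - 2*m - 3) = (m - 5)*(m - 3)*(m + 2)*(m + 1)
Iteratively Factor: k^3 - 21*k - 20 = (k + 4)*(k^2 - 4*k - 5) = (k + 1)*(k + 4)*(k - 5)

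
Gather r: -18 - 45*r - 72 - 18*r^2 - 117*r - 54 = -18*r^2 - 162*r - 144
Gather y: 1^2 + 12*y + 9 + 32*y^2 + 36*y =32*y^2 + 48*y + 10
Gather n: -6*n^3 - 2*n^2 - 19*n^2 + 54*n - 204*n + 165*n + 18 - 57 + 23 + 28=-6*n^3 - 21*n^2 + 15*n + 12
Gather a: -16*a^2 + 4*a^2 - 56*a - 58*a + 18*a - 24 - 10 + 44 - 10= -12*a^2 - 96*a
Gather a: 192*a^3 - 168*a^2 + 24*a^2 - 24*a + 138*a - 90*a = 192*a^3 - 144*a^2 + 24*a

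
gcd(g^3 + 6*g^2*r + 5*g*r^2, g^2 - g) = g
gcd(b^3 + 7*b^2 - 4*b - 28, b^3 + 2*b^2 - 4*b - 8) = b^2 - 4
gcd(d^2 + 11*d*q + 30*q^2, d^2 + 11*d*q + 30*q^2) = d^2 + 11*d*q + 30*q^2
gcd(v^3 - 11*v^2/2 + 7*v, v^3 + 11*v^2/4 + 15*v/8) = v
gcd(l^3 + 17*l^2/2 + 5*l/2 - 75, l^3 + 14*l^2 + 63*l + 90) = l^2 + 11*l + 30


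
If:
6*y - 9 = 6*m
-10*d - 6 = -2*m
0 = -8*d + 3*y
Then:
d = -27/14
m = -93/14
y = -36/7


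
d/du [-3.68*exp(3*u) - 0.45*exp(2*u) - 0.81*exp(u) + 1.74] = (-11.04*exp(2*u) - 0.9*exp(u) - 0.81)*exp(u)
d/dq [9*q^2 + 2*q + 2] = 18*q + 2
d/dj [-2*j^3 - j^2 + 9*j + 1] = -6*j^2 - 2*j + 9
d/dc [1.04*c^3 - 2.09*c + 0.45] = 3.12*c^2 - 2.09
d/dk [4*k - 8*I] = 4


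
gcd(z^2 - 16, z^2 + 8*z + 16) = z + 4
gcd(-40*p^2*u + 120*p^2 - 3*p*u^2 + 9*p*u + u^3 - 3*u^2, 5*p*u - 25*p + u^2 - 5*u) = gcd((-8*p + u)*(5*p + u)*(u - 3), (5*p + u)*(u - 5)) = 5*p + u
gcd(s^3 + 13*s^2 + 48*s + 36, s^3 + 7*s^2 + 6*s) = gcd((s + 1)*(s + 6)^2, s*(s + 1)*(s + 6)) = s^2 + 7*s + 6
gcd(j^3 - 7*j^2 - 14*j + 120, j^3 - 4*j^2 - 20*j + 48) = j^2 - 2*j - 24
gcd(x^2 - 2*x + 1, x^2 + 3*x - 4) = x - 1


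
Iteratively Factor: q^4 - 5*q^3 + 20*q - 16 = (q - 4)*(q^3 - q^2 - 4*q + 4) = (q - 4)*(q + 2)*(q^2 - 3*q + 2) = (q - 4)*(q - 1)*(q + 2)*(q - 2)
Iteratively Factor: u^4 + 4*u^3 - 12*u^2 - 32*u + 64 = (u - 2)*(u^3 + 6*u^2 - 32) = (u - 2)*(u + 4)*(u^2 + 2*u - 8) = (u - 2)^2*(u + 4)*(u + 4)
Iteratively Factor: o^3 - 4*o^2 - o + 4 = (o - 4)*(o^2 - 1) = (o - 4)*(o - 1)*(o + 1)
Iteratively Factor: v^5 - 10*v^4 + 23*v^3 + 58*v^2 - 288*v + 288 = (v - 3)*(v^4 - 7*v^3 + 2*v^2 + 64*v - 96) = (v - 3)*(v - 2)*(v^3 - 5*v^2 - 8*v + 48) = (v - 4)*(v - 3)*(v - 2)*(v^2 - v - 12) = (v - 4)*(v - 3)*(v - 2)*(v + 3)*(v - 4)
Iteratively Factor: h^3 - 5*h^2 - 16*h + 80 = (h - 5)*(h^2 - 16) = (h - 5)*(h - 4)*(h + 4)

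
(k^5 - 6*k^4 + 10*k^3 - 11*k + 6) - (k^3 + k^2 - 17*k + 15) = k^5 - 6*k^4 + 9*k^3 - k^2 + 6*k - 9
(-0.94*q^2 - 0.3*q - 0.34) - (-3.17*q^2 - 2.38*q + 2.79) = 2.23*q^2 + 2.08*q - 3.13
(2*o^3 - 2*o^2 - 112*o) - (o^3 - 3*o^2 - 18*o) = o^3 + o^2 - 94*o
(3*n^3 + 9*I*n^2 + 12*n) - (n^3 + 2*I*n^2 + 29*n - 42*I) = 2*n^3 + 7*I*n^2 - 17*n + 42*I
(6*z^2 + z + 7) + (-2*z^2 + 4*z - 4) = 4*z^2 + 5*z + 3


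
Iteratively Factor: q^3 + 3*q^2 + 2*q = (q)*(q^2 + 3*q + 2) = q*(q + 2)*(q + 1)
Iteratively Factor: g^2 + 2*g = (g + 2)*(g)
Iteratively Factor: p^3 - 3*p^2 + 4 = (p - 2)*(p^2 - p - 2) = (p - 2)^2*(p + 1)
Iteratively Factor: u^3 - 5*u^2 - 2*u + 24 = (u + 2)*(u^2 - 7*u + 12) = (u - 4)*(u + 2)*(u - 3)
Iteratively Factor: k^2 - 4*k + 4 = (k - 2)*(k - 2)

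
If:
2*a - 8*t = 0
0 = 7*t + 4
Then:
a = -16/7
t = -4/7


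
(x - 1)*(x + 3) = x^2 + 2*x - 3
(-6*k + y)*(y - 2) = -6*k*y + 12*k + y^2 - 2*y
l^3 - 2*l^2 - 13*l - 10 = (l - 5)*(l + 1)*(l + 2)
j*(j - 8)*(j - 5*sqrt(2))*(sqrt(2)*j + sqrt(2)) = sqrt(2)*j^4 - 10*j^3 - 7*sqrt(2)*j^3 - 8*sqrt(2)*j^2 + 70*j^2 + 80*j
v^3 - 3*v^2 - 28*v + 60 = (v - 6)*(v - 2)*(v + 5)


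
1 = 1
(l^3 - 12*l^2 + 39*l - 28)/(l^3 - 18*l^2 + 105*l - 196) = (l - 1)/(l - 7)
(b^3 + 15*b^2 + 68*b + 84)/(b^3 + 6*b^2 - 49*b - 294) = (b + 2)/(b - 7)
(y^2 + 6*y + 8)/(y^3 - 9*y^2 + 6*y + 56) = (y + 4)/(y^2 - 11*y + 28)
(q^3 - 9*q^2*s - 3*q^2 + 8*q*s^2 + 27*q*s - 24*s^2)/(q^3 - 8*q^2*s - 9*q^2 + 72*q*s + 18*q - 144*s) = (q - s)/(q - 6)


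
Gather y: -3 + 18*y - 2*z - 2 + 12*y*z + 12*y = y*(12*z + 30) - 2*z - 5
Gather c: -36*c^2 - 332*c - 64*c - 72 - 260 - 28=-36*c^2 - 396*c - 360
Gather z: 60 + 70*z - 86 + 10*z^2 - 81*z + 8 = 10*z^2 - 11*z - 18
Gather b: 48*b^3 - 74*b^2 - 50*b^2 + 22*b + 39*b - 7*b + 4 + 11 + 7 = 48*b^3 - 124*b^2 + 54*b + 22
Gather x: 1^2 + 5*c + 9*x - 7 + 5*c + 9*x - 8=10*c + 18*x - 14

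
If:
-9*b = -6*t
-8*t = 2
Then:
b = -1/6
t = -1/4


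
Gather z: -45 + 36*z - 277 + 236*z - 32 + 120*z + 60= 392*z - 294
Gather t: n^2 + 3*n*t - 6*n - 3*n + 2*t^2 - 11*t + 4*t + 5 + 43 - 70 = n^2 - 9*n + 2*t^2 + t*(3*n - 7) - 22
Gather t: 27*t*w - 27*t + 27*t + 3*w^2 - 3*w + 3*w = 27*t*w + 3*w^2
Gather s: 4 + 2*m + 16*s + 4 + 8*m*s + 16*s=2*m + s*(8*m + 32) + 8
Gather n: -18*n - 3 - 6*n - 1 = -24*n - 4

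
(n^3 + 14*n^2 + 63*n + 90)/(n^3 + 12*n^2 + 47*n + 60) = (n + 6)/(n + 4)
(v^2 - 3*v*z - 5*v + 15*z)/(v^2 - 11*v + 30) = (v - 3*z)/(v - 6)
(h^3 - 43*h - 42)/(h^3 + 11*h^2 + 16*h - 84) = (h^2 - 6*h - 7)/(h^2 + 5*h - 14)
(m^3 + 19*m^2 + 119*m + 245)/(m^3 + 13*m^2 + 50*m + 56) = (m^2 + 12*m + 35)/(m^2 + 6*m + 8)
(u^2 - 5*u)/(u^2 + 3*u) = (u - 5)/(u + 3)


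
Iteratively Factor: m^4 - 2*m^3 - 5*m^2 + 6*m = (m - 1)*(m^3 - m^2 - 6*m) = (m - 1)*(m + 2)*(m^2 - 3*m) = (m - 3)*(m - 1)*(m + 2)*(m)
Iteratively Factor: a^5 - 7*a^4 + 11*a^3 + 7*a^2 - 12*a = (a)*(a^4 - 7*a^3 + 11*a^2 + 7*a - 12) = a*(a - 3)*(a^3 - 4*a^2 - a + 4) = a*(a - 3)*(a + 1)*(a^2 - 5*a + 4) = a*(a - 3)*(a - 1)*(a + 1)*(a - 4)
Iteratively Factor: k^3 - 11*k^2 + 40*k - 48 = (k - 4)*(k^2 - 7*k + 12) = (k - 4)*(k - 3)*(k - 4)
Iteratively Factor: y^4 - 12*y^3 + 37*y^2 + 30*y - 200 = (y - 5)*(y^3 - 7*y^2 + 2*y + 40) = (y - 5)^2*(y^2 - 2*y - 8) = (y - 5)^2*(y + 2)*(y - 4)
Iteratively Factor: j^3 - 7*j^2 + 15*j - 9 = (j - 3)*(j^2 - 4*j + 3) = (j - 3)^2*(j - 1)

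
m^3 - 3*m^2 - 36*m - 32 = (m - 8)*(m + 1)*(m + 4)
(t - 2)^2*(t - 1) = t^3 - 5*t^2 + 8*t - 4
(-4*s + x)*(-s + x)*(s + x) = 4*s^3 - s^2*x - 4*s*x^2 + x^3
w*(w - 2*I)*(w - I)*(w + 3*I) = w^4 + 7*w^2 - 6*I*w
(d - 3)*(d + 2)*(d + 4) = d^3 + 3*d^2 - 10*d - 24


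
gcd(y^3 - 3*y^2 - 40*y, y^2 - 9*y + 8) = y - 8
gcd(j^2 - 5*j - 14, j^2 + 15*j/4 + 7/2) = j + 2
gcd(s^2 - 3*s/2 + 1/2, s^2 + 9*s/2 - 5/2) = s - 1/2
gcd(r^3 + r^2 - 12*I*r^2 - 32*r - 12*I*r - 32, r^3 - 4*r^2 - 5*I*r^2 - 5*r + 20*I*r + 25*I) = r + 1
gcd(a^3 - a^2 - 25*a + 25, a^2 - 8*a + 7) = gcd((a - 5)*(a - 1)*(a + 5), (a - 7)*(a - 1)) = a - 1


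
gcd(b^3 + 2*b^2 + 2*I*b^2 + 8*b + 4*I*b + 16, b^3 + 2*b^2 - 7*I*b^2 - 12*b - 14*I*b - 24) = b + 2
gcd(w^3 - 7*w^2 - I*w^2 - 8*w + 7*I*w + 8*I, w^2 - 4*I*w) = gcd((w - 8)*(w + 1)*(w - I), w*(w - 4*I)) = 1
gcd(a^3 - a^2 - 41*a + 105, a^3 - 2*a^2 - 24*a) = 1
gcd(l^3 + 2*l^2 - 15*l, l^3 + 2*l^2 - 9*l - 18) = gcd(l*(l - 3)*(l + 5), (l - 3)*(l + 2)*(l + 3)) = l - 3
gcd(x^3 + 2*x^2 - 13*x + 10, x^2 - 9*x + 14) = x - 2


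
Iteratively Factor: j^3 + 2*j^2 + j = (j)*(j^2 + 2*j + 1) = j*(j + 1)*(j + 1)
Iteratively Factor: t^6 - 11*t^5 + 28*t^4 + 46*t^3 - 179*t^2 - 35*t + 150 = (t - 5)*(t^5 - 6*t^4 - 2*t^3 + 36*t^2 + t - 30) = (t - 5)*(t - 1)*(t^4 - 5*t^3 - 7*t^2 + 29*t + 30) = (t - 5)*(t - 3)*(t - 1)*(t^3 - 2*t^2 - 13*t - 10) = (t - 5)*(t - 3)*(t - 1)*(t + 2)*(t^2 - 4*t - 5) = (t - 5)^2*(t - 3)*(t - 1)*(t + 2)*(t + 1)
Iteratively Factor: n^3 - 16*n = (n)*(n^2 - 16) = n*(n - 4)*(n + 4)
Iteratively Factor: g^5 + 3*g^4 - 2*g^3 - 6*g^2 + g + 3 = (g + 1)*(g^4 + 2*g^3 - 4*g^2 - 2*g + 3) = (g - 1)*(g + 1)*(g^3 + 3*g^2 - g - 3) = (g - 1)^2*(g + 1)*(g^2 + 4*g + 3) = (g - 1)^2*(g + 1)*(g + 3)*(g + 1)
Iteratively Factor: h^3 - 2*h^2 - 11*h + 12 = (h + 3)*(h^2 - 5*h + 4) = (h - 4)*(h + 3)*(h - 1)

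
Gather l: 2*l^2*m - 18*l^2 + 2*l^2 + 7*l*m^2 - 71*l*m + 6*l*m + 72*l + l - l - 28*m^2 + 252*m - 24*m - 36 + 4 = l^2*(2*m - 16) + l*(7*m^2 - 65*m + 72) - 28*m^2 + 228*m - 32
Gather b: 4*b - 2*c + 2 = 4*b - 2*c + 2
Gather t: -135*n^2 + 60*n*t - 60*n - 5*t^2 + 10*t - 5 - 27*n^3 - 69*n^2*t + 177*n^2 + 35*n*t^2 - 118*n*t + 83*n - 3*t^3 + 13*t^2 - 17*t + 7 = -27*n^3 + 42*n^2 + 23*n - 3*t^3 + t^2*(35*n + 8) + t*(-69*n^2 - 58*n - 7) + 2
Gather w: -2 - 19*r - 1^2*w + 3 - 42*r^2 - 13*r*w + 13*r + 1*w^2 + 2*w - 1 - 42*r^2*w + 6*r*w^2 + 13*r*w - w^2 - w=-42*r^2*w - 42*r^2 + 6*r*w^2 - 6*r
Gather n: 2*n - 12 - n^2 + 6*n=-n^2 + 8*n - 12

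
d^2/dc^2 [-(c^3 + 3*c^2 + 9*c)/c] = -2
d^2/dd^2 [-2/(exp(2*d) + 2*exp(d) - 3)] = 4*(-4*(exp(d) + 1)^2*exp(d) + (2*exp(d) + 1)*(exp(2*d) + 2*exp(d) - 3))*exp(d)/(exp(2*d) + 2*exp(d) - 3)^3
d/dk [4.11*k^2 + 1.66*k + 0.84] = 8.22*k + 1.66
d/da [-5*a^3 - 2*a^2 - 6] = a*(-15*a - 4)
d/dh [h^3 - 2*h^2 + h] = 3*h^2 - 4*h + 1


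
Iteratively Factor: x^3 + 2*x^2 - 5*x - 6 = (x + 3)*(x^2 - x - 2) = (x + 1)*(x + 3)*(x - 2)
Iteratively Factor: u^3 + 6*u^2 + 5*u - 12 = (u + 4)*(u^2 + 2*u - 3) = (u - 1)*(u + 4)*(u + 3)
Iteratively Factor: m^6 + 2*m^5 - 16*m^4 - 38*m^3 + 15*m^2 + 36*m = (m - 4)*(m^5 + 6*m^4 + 8*m^3 - 6*m^2 - 9*m) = (m - 4)*(m + 1)*(m^4 + 5*m^3 + 3*m^2 - 9*m) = (m - 4)*(m - 1)*(m + 1)*(m^3 + 6*m^2 + 9*m) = m*(m - 4)*(m - 1)*(m + 1)*(m^2 + 6*m + 9) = m*(m - 4)*(m - 1)*(m + 1)*(m + 3)*(m + 3)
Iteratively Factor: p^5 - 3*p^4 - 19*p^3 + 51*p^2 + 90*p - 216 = (p - 4)*(p^4 + p^3 - 15*p^2 - 9*p + 54) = (p - 4)*(p - 3)*(p^3 + 4*p^2 - 3*p - 18) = (p - 4)*(p - 3)*(p + 3)*(p^2 + p - 6) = (p - 4)*(p - 3)*(p - 2)*(p + 3)*(p + 3)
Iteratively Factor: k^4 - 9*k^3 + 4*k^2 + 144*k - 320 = (k - 4)*(k^3 - 5*k^2 - 16*k + 80) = (k - 4)^2*(k^2 - k - 20) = (k - 5)*(k - 4)^2*(k + 4)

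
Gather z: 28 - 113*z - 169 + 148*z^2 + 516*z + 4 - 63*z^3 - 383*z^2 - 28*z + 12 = -63*z^3 - 235*z^2 + 375*z - 125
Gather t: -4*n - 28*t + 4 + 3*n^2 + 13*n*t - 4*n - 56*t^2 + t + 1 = 3*n^2 - 8*n - 56*t^2 + t*(13*n - 27) + 5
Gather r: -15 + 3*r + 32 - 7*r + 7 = 24 - 4*r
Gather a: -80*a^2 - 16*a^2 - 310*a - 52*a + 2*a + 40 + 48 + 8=-96*a^2 - 360*a + 96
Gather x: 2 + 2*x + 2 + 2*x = 4*x + 4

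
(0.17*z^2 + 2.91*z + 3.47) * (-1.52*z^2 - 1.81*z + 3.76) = -0.2584*z^4 - 4.7309*z^3 - 9.9023*z^2 + 4.6609*z + 13.0472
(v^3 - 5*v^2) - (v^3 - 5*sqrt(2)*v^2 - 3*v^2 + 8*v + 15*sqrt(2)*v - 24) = -2*v^2 + 5*sqrt(2)*v^2 - 15*sqrt(2)*v - 8*v + 24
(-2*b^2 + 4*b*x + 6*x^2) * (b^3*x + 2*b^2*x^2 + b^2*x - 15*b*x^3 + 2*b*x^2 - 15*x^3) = -2*b^5*x - 2*b^4*x + 44*b^3*x^3 - 48*b^2*x^4 + 44*b^2*x^3 - 90*b*x^5 - 48*b*x^4 - 90*x^5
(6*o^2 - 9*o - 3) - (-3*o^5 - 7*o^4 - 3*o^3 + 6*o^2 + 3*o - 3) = 3*o^5 + 7*o^4 + 3*o^3 - 12*o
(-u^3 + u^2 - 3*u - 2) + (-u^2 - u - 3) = -u^3 - 4*u - 5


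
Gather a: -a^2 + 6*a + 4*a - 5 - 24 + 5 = -a^2 + 10*a - 24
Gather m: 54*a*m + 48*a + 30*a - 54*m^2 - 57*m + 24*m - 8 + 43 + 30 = 78*a - 54*m^2 + m*(54*a - 33) + 65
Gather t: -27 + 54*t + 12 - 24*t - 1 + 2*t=32*t - 16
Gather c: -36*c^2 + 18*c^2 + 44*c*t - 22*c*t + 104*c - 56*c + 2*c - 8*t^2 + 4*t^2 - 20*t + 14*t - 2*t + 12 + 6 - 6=-18*c^2 + c*(22*t + 50) - 4*t^2 - 8*t + 12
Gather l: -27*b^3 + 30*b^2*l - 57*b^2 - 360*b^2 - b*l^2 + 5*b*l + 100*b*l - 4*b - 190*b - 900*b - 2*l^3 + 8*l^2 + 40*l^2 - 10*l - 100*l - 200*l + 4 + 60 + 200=-27*b^3 - 417*b^2 - 1094*b - 2*l^3 + l^2*(48 - b) + l*(30*b^2 + 105*b - 310) + 264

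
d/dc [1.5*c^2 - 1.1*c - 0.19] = 3.0*c - 1.1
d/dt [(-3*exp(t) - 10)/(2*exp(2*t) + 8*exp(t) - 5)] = (6*exp(2*t) + 40*exp(t) + 95)*exp(t)/(4*exp(4*t) + 32*exp(3*t) + 44*exp(2*t) - 80*exp(t) + 25)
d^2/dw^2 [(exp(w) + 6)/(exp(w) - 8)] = 14*(exp(w) + 8)*exp(w)/(exp(3*w) - 24*exp(2*w) + 192*exp(w) - 512)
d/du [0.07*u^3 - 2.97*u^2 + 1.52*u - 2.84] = 0.21*u^2 - 5.94*u + 1.52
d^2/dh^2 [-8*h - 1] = 0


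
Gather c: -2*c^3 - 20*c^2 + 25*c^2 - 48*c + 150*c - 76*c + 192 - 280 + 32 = -2*c^3 + 5*c^2 + 26*c - 56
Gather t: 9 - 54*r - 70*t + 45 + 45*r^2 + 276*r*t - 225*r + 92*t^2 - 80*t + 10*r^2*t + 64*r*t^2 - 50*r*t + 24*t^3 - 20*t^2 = 45*r^2 - 279*r + 24*t^3 + t^2*(64*r + 72) + t*(10*r^2 + 226*r - 150) + 54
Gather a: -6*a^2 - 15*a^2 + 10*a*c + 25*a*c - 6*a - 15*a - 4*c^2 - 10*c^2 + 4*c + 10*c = -21*a^2 + a*(35*c - 21) - 14*c^2 + 14*c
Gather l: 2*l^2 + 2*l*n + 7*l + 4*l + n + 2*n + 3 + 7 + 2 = 2*l^2 + l*(2*n + 11) + 3*n + 12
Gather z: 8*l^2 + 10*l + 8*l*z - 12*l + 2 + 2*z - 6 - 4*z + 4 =8*l^2 - 2*l + z*(8*l - 2)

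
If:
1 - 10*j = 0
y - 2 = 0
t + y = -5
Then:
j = 1/10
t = -7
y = 2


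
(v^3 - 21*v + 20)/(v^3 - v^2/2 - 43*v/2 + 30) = 2*(v - 1)/(2*v - 3)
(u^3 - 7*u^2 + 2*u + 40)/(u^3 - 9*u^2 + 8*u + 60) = (u - 4)/(u - 6)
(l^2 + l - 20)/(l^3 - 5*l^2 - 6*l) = (-l^2 - l + 20)/(l*(-l^2 + 5*l + 6))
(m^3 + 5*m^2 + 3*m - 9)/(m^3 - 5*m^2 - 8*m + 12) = (m^2 + 6*m + 9)/(m^2 - 4*m - 12)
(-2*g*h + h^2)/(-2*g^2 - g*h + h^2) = h/(g + h)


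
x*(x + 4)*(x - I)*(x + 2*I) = x^4 + 4*x^3 + I*x^3 + 2*x^2 + 4*I*x^2 + 8*x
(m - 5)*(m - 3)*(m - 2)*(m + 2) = m^4 - 8*m^3 + 11*m^2 + 32*m - 60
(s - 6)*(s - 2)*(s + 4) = s^3 - 4*s^2 - 20*s + 48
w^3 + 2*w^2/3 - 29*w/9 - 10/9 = (w - 5/3)*(w + 1/3)*(w + 2)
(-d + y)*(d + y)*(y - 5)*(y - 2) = -d^2*y^2 + 7*d^2*y - 10*d^2 + y^4 - 7*y^3 + 10*y^2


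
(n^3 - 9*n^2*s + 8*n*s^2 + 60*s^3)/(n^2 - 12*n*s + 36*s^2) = (-n^2 + 3*n*s + 10*s^2)/(-n + 6*s)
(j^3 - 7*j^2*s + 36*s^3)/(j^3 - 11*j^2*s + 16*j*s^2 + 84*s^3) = (-j + 3*s)/(-j + 7*s)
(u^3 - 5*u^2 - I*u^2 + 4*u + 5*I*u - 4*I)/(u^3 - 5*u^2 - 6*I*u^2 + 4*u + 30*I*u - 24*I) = (u - I)/(u - 6*I)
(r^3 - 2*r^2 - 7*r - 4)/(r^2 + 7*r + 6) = (r^2 - 3*r - 4)/(r + 6)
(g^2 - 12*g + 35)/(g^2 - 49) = (g - 5)/(g + 7)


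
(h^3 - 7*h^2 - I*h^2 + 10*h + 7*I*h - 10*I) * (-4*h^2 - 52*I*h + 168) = -4*h^5 + 28*h^4 - 48*I*h^4 + 76*h^3 + 336*I*h^3 - 812*h^2 - 648*I*h^2 + 1160*h + 1176*I*h - 1680*I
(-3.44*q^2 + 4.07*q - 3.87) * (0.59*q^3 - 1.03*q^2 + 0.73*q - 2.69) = -2.0296*q^5 + 5.9445*q^4 - 8.9866*q^3 + 16.2108*q^2 - 13.7734*q + 10.4103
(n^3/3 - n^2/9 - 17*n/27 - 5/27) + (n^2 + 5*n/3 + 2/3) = n^3/3 + 8*n^2/9 + 28*n/27 + 13/27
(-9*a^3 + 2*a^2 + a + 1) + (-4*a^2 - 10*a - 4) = -9*a^3 - 2*a^2 - 9*a - 3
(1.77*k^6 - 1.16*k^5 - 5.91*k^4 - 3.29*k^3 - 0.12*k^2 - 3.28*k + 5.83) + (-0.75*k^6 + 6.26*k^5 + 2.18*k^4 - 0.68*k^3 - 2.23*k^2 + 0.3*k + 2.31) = 1.02*k^6 + 5.1*k^5 - 3.73*k^4 - 3.97*k^3 - 2.35*k^2 - 2.98*k + 8.14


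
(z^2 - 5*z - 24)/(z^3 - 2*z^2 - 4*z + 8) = (z^2 - 5*z - 24)/(z^3 - 2*z^2 - 4*z + 8)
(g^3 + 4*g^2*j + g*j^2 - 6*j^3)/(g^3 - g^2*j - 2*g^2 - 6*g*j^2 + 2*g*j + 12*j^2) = (g^2 + 2*g*j - 3*j^2)/(g^2 - 3*g*j - 2*g + 6*j)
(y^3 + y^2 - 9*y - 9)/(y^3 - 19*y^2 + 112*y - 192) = (y^2 + 4*y + 3)/(y^2 - 16*y + 64)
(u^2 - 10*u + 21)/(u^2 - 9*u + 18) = (u - 7)/(u - 6)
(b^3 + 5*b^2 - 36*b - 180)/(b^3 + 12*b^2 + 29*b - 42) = (b^2 - b - 30)/(b^2 + 6*b - 7)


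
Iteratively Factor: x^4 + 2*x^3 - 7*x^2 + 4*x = (x + 4)*(x^3 - 2*x^2 + x) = (x - 1)*(x + 4)*(x^2 - x) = (x - 1)^2*(x + 4)*(x)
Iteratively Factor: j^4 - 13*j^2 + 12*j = (j + 4)*(j^3 - 4*j^2 + 3*j) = (j - 3)*(j + 4)*(j^2 - j) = (j - 3)*(j - 1)*(j + 4)*(j)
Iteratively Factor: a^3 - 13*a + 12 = (a + 4)*(a^2 - 4*a + 3) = (a - 3)*(a + 4)*(a - 1)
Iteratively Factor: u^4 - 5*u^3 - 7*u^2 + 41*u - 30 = (u - 1)*(u^3 - 4*u^2 - 11*u + 30) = (u - 5)*(u - 1)*(u^2 + u - 6) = (u - 5)*(u - 1)*(u + 3)*(u - 2)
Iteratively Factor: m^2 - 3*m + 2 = (m - 2)*(m - 1)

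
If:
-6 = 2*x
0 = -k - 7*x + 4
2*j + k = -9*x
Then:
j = 1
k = 25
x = -3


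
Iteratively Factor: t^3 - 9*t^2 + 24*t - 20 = (t - 2)*(t^2 - 7*t + 10) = (t - 2)^2*(t - 5)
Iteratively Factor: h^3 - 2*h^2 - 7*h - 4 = (h - 4)*(h^2 + 2*h + 1) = (h - 4)*(h + 1)*(h + 1)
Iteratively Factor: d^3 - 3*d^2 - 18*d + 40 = (d - 2)*(d^2 - d - 20) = (d - 5)*(d - 2)*(d + 4)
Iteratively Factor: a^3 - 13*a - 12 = (a + 1)*(a^2 - a - 12) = (a + 1)*(a + 3)*(a - 4)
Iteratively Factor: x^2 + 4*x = (x)*(x + 4)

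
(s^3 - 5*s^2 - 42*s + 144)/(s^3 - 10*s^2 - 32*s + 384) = (s - 3)/(s - 8)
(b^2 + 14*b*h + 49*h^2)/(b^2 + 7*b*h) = (b + 7*h)/b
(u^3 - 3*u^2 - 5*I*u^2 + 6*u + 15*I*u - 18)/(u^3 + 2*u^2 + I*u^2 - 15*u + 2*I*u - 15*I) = (u - 6*I)/(u + 5)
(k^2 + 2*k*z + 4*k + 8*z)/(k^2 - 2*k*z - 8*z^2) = (-k - 4)/(-k + 4*z)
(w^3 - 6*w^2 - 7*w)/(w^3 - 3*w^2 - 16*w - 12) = w*(w - 7)/(w^2 - 4*w - 12)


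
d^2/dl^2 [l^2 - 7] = 2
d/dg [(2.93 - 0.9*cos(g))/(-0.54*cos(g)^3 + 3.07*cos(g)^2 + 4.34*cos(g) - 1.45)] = (0.972*cos(g)^3 - 7.5096*cos(g)^2 + 17.9902*cos(g) + 11.4112)*sin(g)/(0.2916*cos(g)^6 - 3.3156*cos(g)^5 + 4.7377*cos(g)^4 + 28.2136*cos(g)^3 + 9.9326*cos(g)^2 - 12.586*cos(g) + 2.1025)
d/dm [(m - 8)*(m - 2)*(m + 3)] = 3*m^2 - 14*m - 14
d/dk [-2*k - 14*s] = -2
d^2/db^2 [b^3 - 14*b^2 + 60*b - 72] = 6*b - 28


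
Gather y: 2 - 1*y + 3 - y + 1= 6 - 2*y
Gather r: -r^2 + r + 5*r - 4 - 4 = -r^2 + 6*r - 8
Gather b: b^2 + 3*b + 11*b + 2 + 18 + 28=b^2 + 14*b + 48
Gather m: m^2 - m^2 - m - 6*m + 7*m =0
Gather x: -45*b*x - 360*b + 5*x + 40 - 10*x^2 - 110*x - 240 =-360*b - 10*x^2 + x*(-45*b - 105) - 200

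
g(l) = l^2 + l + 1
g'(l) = 2*l + 1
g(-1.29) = 1.37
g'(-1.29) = -1.58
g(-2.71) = 5.63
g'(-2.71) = -4.42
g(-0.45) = 0.75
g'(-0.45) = 0.10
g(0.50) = 1.75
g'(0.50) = 2.00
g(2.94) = 12.58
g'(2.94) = 6.88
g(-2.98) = 6.90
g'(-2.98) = -4.96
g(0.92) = 2.77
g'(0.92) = 2.84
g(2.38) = 9.04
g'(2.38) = 5.76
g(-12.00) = 133.00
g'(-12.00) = -23.00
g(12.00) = 157.00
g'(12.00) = 25.00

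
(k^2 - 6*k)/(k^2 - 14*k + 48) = k/(k - 8)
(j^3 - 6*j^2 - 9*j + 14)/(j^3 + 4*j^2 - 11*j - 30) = (j^2 - 8*j + 7)/(j^2 + 2*j - 15)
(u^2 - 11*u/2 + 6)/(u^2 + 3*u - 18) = (u^2 - 11*u/2 + 6)/(u^2 + 3*u - 18)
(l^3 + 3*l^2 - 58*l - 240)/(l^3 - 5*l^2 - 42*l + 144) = (l + 5)/(l - 3)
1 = 1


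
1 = 1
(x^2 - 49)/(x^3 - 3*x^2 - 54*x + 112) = (x - 7)/(x^2 - 10*x + 16)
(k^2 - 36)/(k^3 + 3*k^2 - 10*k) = (k^2 - 36)/(k*(k^2 + 3*k - 10))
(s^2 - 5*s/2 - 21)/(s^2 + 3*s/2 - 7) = (s - 6)/(s - 2)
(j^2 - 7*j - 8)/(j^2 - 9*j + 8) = (j + 1)/(j - 1)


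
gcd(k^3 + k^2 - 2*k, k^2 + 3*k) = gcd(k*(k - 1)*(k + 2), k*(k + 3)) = k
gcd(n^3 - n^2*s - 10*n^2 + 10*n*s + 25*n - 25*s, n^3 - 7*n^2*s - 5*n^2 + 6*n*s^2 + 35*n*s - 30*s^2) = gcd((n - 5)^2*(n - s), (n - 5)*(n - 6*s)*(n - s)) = -n^2 + n*s + 5*n - 5*s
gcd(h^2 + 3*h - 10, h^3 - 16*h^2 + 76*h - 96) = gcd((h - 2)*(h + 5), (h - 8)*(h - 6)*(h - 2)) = h - 2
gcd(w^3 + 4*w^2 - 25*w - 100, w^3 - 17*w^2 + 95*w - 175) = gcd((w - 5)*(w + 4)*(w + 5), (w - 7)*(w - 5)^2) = w - 5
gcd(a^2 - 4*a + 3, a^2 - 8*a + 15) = a - 3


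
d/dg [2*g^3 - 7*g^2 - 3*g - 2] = 6*g^2 - 14*g - 3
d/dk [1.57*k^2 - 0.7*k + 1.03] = 3.14*k - 0.7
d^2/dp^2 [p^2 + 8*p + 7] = 2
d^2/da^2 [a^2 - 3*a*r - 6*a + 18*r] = 2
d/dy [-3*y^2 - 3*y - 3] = -6*y - 3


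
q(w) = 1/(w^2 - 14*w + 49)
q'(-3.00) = 0.00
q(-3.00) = 0.01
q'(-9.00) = 0.00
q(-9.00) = 0.00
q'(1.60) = 0.01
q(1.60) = 0.03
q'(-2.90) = 0.00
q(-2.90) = 0.01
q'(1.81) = 0.01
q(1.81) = 0.04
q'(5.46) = 0.55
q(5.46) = 0.42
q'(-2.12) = 0.00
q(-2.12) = 0.01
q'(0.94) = 0.01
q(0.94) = 0.03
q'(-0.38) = 0.00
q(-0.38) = 0.02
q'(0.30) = 0.01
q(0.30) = 0.02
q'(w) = (14 - 2*w)/(w^2 - 14*w + 49)^2 = 2*(7 - w)/(w^2 - 14*w + 49)^2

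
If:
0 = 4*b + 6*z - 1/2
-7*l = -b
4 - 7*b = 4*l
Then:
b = 28/53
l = 4/53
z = -57/212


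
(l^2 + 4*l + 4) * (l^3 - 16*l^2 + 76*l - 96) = l^5 - 12*l^4 + 16*l^3 + 144*l^2 - 80*l - 384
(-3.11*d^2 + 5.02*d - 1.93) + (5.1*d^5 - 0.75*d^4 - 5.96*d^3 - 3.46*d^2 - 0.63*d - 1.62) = 5.1*d^5 - 0.75*d^4 - 5.96*d^3 - 6.57*d^2 + 4.39*d - 3.55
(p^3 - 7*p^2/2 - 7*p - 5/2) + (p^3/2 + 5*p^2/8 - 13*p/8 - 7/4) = 3*p^3/2 - 23*p^2/8 - 69*p/8 - 17/4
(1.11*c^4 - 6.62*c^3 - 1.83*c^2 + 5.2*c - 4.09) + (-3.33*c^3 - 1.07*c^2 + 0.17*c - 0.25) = 1.11*c^4 - 9.95*c^3 - 2.9*c^2 + 5.37*c - 4.34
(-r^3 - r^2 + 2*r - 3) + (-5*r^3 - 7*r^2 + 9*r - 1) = -6*r^3 - 8*r^2 + 11*r - 4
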